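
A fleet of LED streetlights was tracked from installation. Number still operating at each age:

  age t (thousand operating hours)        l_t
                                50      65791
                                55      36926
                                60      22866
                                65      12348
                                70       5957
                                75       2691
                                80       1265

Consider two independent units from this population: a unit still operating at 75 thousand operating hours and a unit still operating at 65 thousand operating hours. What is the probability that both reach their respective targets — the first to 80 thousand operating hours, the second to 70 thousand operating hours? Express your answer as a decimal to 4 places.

p₁ = l_80/l_75 = 1265/2691 = 0.470085; p₂ = l_70/l_65 = 5957/12348 = 0.482426.
P(both) = p₁ × p₂ = 0.470085 × 0.482426 = 0.226781.

0.2268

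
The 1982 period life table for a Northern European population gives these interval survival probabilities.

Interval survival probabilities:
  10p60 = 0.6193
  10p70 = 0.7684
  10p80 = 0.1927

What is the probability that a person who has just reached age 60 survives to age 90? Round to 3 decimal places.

0.092

Survival from 60 to 90 is the product of surviving each interval: 0.6193 × 0.7684 × 0.1927.
= 0.091700.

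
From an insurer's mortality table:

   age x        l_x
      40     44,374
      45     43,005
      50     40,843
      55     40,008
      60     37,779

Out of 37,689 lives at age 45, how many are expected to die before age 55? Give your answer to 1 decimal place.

2626.5

The relevant probability is 1 − 40,008/43,005 = 0.069690.
Expected number = 37,689 × 0.069690 = 2626.5.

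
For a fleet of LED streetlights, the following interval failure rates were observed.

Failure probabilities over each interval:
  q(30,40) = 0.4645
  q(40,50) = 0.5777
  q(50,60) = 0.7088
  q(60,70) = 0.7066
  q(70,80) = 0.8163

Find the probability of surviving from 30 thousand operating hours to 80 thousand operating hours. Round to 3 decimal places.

0.004

Chaining the interval survival probabilities: (1 − 0.4645) × (1 − 0.5777) × (1 − 0.7088) × (1 − 0.7066) × (1 − 0.8163).
= 0.5355 × 0.4223 × 0.2912 × 0.2934 × 0.1837 = 0.003549.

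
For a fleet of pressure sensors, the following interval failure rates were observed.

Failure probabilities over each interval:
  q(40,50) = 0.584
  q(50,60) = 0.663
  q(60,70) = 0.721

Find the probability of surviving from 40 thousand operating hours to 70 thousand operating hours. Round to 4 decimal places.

Survival from 40 to 70 is the product of surviving each interval: (1 − 0.584) × (1 − 0.663) × (1 − 0.721).
= 0.416 × 0.337 × 0.279 = 0.039114.

0.0391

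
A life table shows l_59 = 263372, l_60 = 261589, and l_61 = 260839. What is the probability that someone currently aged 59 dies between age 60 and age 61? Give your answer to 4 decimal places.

We want 1|1q59 = (l_60 − l_61)/l_59.
This is the probability of reaching 60 but not 61, conditional on being alive at 59: (l_60 − l_61) / l_59.
= (261589 − 260839) / 263372 = 750 / 263372 = 0.002848.

0.0028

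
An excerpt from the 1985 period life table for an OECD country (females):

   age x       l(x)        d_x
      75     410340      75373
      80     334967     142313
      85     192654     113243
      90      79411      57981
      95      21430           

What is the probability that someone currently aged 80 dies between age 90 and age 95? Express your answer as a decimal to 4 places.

0.1731

This is the probability of reaching 90 but not 95, conditional on being alive at 80: (l(90) − l(95)) / l(80).
= (79411 − 21430) / 334967 = 57981 / 334967 = 0.173095.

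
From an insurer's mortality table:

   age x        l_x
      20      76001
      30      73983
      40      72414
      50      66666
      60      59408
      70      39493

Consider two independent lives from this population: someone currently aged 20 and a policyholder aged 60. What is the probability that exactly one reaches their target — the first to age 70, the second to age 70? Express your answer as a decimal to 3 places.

0.494

p₁ = l_70/l_20 = 39493/76001 = 0.519638; p₂ = l_70/l_60 = 39493/59408 = 0.664776.
P(exactly one) = p₁(1−p₂) + (1−p₁)p₂ = 0.174195 + 0.319333 = 0.493528.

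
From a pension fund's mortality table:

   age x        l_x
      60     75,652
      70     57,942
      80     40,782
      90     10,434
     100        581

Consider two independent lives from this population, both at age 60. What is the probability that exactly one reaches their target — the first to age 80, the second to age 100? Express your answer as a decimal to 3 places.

p₁ = l_80/l_60 = 40,782/75,652 = 0.539074; p₂ = l_100/l_60 = 581/75,652 = 0.007680.
P(exactly one) = p₁(1−p₂) + (1−p₁)p₂ = 0.534934 + 0.003540 = 0.538474.

0.538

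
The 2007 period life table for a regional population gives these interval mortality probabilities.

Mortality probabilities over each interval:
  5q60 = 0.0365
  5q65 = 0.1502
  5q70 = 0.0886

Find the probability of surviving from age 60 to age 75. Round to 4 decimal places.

0.7462

Survival from 60 to 75 is the product of surviving each interval: (1 − 0.0365) × (1 − 0.1502) × (1 − 0.0886).
= 0.9635 × 0.8498 × 0.9114 = 0.746238.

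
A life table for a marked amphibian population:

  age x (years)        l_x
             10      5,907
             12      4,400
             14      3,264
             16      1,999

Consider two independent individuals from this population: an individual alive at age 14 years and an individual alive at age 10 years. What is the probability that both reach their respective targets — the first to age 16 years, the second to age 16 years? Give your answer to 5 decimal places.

p₁ = l_16/l_14 = 1,999/3,264 = 0.612439; p₂ = l_16/l_10 = 1,999/5,907 = 0.338412.
P(both) = p₁ × p₂ = 0.612439 × 0.338412 = 0.207257.

0.20726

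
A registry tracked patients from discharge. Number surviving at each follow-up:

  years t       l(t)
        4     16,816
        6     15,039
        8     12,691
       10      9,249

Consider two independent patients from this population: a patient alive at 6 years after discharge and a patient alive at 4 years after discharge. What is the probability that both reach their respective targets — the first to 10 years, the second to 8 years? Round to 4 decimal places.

p₁ = l(10)/l(6) = 9,249/15,039 = 0.615001; p₂ = l(8)/l(4) = 12,691/16,816 = 0.754698.
P(both) = p₁ × p₂ = 0.615001 × 0.754698 = 0.464140.

0.4641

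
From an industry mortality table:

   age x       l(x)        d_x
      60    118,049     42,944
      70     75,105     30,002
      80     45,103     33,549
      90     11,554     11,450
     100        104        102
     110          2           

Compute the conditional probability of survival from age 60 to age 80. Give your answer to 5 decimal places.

The conditional survival probability is l(80)/l(60) = 45,103/118,049 = 0.382070.

0.38207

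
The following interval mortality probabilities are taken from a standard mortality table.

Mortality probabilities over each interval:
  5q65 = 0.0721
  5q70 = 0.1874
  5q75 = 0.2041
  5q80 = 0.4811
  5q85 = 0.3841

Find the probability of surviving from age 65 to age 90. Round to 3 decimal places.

0.192

Chaining the interval survival probabilities: (1 − 0.0721) × (1 − 0.1874) × (1 − 0.2041) × (1 − 0.4811) × (1 − 0.3841).
= 0.9279 × 0.8126 × 0.7959 × 0.5189 × 0.6159 = 0.191792.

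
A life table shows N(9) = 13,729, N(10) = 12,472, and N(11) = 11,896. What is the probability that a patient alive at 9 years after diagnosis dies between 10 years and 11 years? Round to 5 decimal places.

0.04195

This is the probability of reaching 10 but not 11, conditional on being alive at 9: (N(10) − N(11)) / N(9).
= (12,472 − 11,896) / 13,729 = 576 / 13,729 = 0.041955.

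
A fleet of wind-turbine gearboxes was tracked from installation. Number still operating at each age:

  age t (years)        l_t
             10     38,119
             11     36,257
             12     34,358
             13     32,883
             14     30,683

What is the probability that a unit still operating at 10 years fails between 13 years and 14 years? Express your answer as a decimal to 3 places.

This is the probability of reaching 13 but not 14, conditional on being operational at 10: (l_13 − l_14) / l_10.
= (32,883 − 30,683) / 38,119 = 2,200 / 38,119 = 0.057714.

0.058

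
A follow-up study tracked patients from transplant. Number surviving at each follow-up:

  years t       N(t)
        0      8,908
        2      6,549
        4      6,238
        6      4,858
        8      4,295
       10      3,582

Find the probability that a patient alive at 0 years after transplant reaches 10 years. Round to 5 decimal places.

0.40211

The conditional survival probability is N(10)/N(0) = 3,582/8,908 = 0.402110.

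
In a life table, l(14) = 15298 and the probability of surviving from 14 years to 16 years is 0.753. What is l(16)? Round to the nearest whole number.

11519

l(16) = l(14) × p = 15298 × 0.753 = 11519.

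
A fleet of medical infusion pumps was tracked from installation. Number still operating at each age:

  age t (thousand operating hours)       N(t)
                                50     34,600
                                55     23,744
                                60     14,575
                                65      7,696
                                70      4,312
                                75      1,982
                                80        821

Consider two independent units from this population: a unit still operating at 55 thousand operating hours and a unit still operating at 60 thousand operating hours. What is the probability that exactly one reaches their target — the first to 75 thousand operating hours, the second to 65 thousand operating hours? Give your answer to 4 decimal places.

0.5233

p₁ = N(75)/N(55) = 1,982/23,744 = 0.083474; p₂ = N(65)/N(60) = 7,696/14,575 = 0.528027.
P(exactly one) = p₁(1−p₂) + (1−p₁)p₂ = 0.039397 + 0.483950 = 0.523348.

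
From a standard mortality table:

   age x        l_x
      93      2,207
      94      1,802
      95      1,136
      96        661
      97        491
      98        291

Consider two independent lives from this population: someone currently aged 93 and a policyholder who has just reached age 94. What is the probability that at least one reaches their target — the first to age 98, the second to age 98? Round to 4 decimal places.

0.2720

p₁ = l_98/l_93 = 291/2,207 = 0.131853; p₂ = l_98/l_94 = 291/1,802 = 0.161487.
P(at least one) = 1 − (1−p₁)(1−p₂) = 1 − 0.868147 × 0.838513 = 0.272047.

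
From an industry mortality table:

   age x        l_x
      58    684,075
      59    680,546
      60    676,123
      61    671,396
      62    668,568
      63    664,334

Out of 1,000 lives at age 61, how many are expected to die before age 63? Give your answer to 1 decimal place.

10.5

The relevant probability is 1 − 664,334/671,396 = 0.010518.
Expected number = 1,000 × 0.010518 = 10.5.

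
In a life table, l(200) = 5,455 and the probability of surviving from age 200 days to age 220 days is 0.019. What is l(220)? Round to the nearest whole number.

104

l(220) = l(200) × p = 5,455 × 0.019 = 104.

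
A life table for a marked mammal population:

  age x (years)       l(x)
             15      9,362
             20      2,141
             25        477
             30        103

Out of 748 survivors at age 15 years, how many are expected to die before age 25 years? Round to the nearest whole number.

710

The relevant probability is 1 − 477/9,362 = 0.949049.
Expected number = 748 × 0.949049 = 710.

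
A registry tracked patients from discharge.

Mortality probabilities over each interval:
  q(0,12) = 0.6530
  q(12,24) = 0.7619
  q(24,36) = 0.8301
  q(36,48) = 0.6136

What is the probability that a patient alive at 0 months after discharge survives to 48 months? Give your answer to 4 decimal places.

Chaining the interval survival probabilities: (1 − 0.6530) × (1 − 0.7619) × (1 − 0.8301) × (1 − 0.6136).
= 0.3470 × 0.2381 × 0.1699 × 0.3864 = 0.005424.

0.0054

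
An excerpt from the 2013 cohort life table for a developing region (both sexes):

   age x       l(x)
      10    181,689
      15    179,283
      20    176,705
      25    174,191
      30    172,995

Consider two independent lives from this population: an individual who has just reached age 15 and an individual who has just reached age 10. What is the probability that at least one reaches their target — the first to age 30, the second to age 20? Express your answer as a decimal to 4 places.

p₁ = l(30)/l(15) = 172,995/179,283 = 0.964927; p₂ = l(20)/l(10) = 176,705/181,689 = 0.972569.
P(at least one) = 1 − (1−p₁)(1−p₂) = 1 − 0.035073 × 0.027431 = 0.999038.

0.9990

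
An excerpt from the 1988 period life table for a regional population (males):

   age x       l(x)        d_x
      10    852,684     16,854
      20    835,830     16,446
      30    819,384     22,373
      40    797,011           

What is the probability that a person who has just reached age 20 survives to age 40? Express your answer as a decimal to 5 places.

The conditional survival probability is l(40)/l(20) = 797,011/835,830 = 0.953556.

0.95356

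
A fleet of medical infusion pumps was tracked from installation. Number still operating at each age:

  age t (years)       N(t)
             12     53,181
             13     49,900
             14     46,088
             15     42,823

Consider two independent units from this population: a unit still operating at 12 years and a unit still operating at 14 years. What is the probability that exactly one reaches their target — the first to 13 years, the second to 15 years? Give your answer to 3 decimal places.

p₁ = N(13)/N(12) = 49,900/53,181 = 0.938305; p₂ = N(15)/N(14) = 42,823/46,088 = 0.929157.
P(exactly one) = p₁(1−p₂) + (1−p₁)p₂ = 0.066472 + 0.057324 = 0.123797.

0.124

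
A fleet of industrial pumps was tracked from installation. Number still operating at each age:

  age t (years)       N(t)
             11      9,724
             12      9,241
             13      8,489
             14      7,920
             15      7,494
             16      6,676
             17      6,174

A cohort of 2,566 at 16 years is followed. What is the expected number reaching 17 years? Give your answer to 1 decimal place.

2373.1

The relevant probability is 6,174/6,676 = 0.924805.
Expected number = 2,566 × 0.924805 = 2373.1.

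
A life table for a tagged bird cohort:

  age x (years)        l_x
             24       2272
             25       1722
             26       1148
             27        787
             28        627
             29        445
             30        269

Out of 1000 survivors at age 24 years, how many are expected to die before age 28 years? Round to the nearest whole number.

The relevant probability is 1 − 627/2272 = 0.724032.
Expected number = 1000 × 0.724032 = 724.

724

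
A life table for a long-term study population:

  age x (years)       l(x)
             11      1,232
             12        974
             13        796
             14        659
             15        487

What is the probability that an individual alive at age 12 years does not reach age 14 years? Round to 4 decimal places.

P(die before 14 | alive at 12) = 1 − l(14)/l(12) = 1 − 659/974 = (315)/974 = 0.323409.

0.3234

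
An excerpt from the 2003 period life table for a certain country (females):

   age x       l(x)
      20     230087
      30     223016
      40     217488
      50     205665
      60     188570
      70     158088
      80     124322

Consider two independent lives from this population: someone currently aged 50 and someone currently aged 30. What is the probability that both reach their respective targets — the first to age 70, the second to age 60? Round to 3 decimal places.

p₁ = l(70)/l(50) = 158088/205665 = 0.768667; p₂ = l(60)/l(30) = 188570/223016 = 0.845545.
P(both) = p₁ × p₂ = 0.768667 × 0.845545 = 0.649943.

0.650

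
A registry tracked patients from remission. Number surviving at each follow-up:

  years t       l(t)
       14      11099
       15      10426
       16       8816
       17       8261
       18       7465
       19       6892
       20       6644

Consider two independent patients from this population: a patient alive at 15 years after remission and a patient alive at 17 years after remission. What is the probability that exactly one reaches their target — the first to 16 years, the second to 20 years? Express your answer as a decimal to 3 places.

p₁ = l(16)/l(15) = 8816/10426 = 0.845578; p₂ = l(20)/l(17) = 6644/8261 = 0.804261.
P(exactly one) = p₁(1−p₂) + (1−p₁)p₂ = 0.165513 + 0.124196 = 0.289708.

0.290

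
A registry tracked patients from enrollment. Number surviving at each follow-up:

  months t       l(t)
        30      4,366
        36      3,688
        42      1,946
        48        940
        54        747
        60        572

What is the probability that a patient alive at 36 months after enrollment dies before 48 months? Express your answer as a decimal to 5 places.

0.74512

P(die before 48 | alive at 36) = 1 − l(48)/l(36) = 1 − 940/3,688 = (2,748)/3,688 = 0.745119.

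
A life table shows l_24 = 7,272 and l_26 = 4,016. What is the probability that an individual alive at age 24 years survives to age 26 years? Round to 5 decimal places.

The conditional survival probability is l_26/l_24 = 4,016/7,272 = 0.552255.

0.55226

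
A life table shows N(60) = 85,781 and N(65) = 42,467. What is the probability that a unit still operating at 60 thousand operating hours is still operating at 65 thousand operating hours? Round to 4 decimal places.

0.4951

The conditional survival probability is N(65)/N(60) = 42,467/85,781 = 0.495063.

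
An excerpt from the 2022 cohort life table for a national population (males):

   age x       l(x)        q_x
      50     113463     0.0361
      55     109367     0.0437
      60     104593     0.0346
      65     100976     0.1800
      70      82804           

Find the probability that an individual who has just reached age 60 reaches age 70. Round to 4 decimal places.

The conditional survival probability is l(70)/l(60) = 82804/104593 = 0.791678.

0.7917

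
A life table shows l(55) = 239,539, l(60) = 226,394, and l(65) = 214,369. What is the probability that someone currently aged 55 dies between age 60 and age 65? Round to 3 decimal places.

This is the probability of reaching 60 but not 65, conditional on being alive at 55: (l(60) − l(65)) / l(55).
= (226,394 − 214,369) / 239,539 = 12,025 / 239,539 = 0.050201.

0.050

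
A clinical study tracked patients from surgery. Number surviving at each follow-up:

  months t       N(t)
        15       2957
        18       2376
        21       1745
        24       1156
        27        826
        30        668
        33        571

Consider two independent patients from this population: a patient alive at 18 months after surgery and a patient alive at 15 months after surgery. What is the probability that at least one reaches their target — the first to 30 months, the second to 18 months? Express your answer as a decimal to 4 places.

p₁ = N(30)/N(18) = 668/2376 = 0.281145; p₂ = N(18)/N(15) = 2376/2957 = 0.803517.
P(at least one) = 1 − (1−p₁)(1−p₂) = 1 − 0.718855 × 0.196483 = 0.858757.

0.8588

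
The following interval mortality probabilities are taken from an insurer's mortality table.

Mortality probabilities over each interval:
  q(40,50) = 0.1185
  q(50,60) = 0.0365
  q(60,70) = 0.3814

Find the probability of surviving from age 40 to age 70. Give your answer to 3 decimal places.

0.525

Chaining the interval survival probabilities: (1 − 0.1185) × (1 − 0.0365) × (1 − 0.3814).
= 0.8815 × 0.9635 × 0.6186 = 0.525393.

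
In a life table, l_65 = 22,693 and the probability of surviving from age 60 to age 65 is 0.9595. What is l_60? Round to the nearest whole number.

23651

l_60 = l_65 / p = 22,693 / 0.9595 = 23651.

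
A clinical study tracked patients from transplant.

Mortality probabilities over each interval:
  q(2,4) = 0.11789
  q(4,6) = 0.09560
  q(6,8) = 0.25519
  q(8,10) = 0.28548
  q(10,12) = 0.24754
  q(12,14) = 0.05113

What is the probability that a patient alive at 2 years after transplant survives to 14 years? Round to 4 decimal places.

Chaining the interval survival probabilities: (1 − 0.11789) × (1 − 0.09560) × (1 − 0.25519) × (1 − 0.28548) × (1 − 0.24754) × (1 − 0.05113).
= 0.88211 × 0.90440 × 0.74481 × 0.71452 × 0.75246 × 0.94887 = 0.303133.

0.3031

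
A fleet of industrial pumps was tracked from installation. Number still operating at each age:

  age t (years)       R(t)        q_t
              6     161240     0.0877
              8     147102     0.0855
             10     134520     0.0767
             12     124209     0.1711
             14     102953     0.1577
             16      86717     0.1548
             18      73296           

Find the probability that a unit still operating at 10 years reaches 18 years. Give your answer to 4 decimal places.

The conditional survival probability is R(18)/R(10) = 73296/134520 = 0.544871.

0.5449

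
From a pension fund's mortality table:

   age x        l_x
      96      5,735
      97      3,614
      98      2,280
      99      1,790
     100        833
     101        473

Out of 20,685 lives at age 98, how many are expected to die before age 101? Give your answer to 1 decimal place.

The relevant probability is 1 − 473/2,280 = 0.792544.
Expected number = 20,685 × 0.792544 = 16393.8.

16393.8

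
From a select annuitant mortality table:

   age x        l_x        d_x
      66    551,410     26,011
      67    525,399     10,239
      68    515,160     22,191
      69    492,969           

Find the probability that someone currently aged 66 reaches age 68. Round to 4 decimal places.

0.9343

We want 2p66 = l_68/l_66.
The conditional survival probability is l_68/l_66 = 515,160/551,410 = 0.934259.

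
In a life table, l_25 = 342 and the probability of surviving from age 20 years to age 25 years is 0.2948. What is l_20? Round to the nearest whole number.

1160

l_20 = l_25 / p = 342 / 0.2948 = 1160.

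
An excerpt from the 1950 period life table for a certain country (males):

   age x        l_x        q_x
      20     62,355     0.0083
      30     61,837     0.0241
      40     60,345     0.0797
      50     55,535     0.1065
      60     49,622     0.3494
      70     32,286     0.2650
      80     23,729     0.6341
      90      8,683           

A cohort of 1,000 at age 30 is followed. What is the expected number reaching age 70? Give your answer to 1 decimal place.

The relevant probability is 32,286/61,837 = 0.522115.
Expected number = 1,000 × 0.522115 = 522.1.

522.1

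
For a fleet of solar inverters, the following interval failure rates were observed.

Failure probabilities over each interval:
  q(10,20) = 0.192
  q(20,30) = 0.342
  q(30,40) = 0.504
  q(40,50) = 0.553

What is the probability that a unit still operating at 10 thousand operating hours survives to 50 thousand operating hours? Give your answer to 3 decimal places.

0.118

Chaining the interval survival probabilities: (1 − 0.192) × (1 − 0.342) × (1 − 0.504) × (1 − 0.553).
= 0.808 × 0.658 × 0.496 × 0.447 = 0.117876.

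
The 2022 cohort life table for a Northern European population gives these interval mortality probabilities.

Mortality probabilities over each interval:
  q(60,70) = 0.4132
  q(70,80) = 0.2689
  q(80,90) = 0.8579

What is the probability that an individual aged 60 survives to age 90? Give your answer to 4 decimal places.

0.0610

The overall survival probability is (1 − 0.4132) × (1 − 0.2689) × (1 − 0.8579).
= 0.5868 × 0.7311 × 0.1421 = 0.060962.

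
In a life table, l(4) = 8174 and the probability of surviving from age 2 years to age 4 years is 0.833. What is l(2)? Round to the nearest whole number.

l(2) = l(4) / p = 8174 / 0.833 = 9813.

9813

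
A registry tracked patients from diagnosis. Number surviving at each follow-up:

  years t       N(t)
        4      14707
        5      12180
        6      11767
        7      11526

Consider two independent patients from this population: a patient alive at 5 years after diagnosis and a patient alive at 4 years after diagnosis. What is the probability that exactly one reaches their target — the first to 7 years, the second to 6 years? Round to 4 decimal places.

0.2321

p₁ = N(7)/N(5) = 11526/12180 = 0.946305; p₂ = N(6)/N(4) = 11767/14707 = 0.800095.
P(exactly one) = p₁(1−p₂) + (1−p₁)p₂ = 0.189171 + 0.042961 = 0.232132.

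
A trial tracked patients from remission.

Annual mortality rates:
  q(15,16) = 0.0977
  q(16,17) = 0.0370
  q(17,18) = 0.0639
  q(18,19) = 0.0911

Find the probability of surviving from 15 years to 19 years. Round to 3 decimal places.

0.739

The overall survival probability is (1 − 0.0977) × (1 − 0.0370) × (1 − 0.0639) × (1 − 0.0911).
= 0.9023 × 0.9630 × 0.9361 × 0.9089 = 0.739291.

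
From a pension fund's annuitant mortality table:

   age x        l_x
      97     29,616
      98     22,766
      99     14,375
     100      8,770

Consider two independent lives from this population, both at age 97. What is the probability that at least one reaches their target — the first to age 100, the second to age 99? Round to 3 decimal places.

p₁ = l_100/l_97 = 8,770/29,616 = 0.296124; p₂ = l_99/l_97 = 14,375/29,616 = 0.485380.
P(at least one) = 1 − (1−p₁)(1−p₂) = 1 − 0.703876 × 0.514620 = 0.637771.

0.638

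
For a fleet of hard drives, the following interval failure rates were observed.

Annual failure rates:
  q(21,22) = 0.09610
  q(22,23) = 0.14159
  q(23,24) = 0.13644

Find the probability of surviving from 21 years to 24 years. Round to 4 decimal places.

0.6701

The overall survival probability is (1 − 0.09610) × (1 − 0.14159) × (1 − 0.13644).
= 0.90390 × 0.85841 × 0.86356 = 0.670051.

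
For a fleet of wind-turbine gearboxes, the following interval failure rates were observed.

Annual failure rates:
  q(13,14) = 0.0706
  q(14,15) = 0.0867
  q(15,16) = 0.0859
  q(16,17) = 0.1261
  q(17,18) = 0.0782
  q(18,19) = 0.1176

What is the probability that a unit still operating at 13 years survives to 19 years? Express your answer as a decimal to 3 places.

Survival from 13 to 19 is the product of surviving each interval: (1 − 0.0706) × (1 − 0.0867) × (1 − 0.0859) × (1 − 0.1261) × (1 − 0.0782) × (1 − 0.1176).
= 0.9294 × 0.9133 × 0.9141 × 0.8739 × 0.9218 × 0.8824 = 0.551536.

0.552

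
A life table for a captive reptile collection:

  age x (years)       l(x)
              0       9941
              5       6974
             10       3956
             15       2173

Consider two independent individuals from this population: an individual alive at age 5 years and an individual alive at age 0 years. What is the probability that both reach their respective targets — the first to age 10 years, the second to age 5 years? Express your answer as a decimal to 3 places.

0.398

p₁ = l(10)/l(5) = 3956/6974 = 0.567250; p₂ = l(5)/l(0) = 6974/9941 = 0.701539.
P(both) = p₁ × p₂ = 0.567250 × 0.701539 = 0.397948.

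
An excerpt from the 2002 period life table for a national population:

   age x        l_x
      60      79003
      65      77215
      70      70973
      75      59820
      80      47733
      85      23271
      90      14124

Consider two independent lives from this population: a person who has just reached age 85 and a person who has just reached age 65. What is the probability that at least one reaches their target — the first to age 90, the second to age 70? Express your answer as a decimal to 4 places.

p₁ = l_90/l_85 = 14124/23271 = 0.606936; p₂ = l_70/l_65 = 70973/77215 = 0.919161.
P(at least one) = 1 − (1−p₁)(1−p₂) = 1 − 0.393064 × 0.080839 = 0.968225.

0.9682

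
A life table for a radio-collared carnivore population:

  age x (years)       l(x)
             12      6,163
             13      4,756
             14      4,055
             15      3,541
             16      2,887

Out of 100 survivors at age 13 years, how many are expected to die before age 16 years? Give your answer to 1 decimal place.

39.3

The relevant probability is 1 − 2,887/4,756 = 0.392977.
Expected number = 100 × 0.392977 = 39.3.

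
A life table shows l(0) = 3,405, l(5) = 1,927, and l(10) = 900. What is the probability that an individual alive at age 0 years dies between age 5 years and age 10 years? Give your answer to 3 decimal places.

0.302

This is the probability of reaching 5 but not 10, conditional on being alive at 0: (l(5) − l(10)) / l(0).
= (1,927 − 900) / 3,405 = 1,027 / 3,405 = 0.301615.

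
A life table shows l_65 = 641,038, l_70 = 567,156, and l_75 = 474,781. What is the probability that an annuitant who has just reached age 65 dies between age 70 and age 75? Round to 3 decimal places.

This is the probability of reaching 70 but not 75, conditional on being alive at 65: (l_70 − l_75) / l_65.
= (567,156 − 474,781) / 641,038 = 92,375 / 641,038 = 0.144102.

0.144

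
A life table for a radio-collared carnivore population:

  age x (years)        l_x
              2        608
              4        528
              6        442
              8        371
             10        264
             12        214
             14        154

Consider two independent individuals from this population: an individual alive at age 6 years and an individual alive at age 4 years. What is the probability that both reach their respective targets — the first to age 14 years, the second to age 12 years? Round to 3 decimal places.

p₁ = l_14/l_6 = 154/442 = 0.348416; p₂ = l_12/l_4 = 214/528 = 0.405303.
P(both) = p₁ × p₂ = 0.348416 × 0.405303 = 0.141214.

0.141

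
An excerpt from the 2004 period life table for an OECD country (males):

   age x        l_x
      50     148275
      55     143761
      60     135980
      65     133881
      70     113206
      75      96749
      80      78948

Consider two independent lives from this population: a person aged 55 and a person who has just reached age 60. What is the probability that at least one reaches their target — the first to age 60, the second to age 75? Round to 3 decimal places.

0.984

p₁ = l_60/l_55 = 135980/143761 = 0.945875; p₂ = l_75/l_60 = 96749/135980 = 0.711494.
P(at least one) = 1 − (1−p₁)(1−p₂) = 1 − 0.054125 × 0.288506 = 0.984385.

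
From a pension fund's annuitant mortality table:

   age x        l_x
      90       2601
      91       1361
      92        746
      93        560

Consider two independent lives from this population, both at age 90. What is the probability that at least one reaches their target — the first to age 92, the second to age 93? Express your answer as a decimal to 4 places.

0.4404

p₁ = l_92/l_90 = 746/2601 = 0.286813; p₂ = l_93/l_90 = 560/2601 = 0.215302.
P(at least one) = 1 − (1−p₁)(1−p₂) = 1 − 0.713187 × 0.784698 = 0.440364.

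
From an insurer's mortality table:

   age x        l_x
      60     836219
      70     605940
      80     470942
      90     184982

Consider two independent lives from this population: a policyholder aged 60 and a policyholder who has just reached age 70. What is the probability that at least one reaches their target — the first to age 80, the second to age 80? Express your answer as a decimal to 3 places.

p₁ = l_80/l_60 = 470942/836219 = 0.563180; p₂ = l_80/l_70 = 470942/605940 = 0.777209.
P(at least one) = 1 − (1−p₁)(1−p₂) = 1 − 0.436820 × 0.222791 = 0.902680.

0.903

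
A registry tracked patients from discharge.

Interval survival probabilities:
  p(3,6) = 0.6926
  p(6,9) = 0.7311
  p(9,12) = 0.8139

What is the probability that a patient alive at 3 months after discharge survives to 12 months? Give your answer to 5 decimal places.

Chaining the interval survival probabilities: 0.6926 × 0.7311 × 0.8139.
= 0.412126.

0.41213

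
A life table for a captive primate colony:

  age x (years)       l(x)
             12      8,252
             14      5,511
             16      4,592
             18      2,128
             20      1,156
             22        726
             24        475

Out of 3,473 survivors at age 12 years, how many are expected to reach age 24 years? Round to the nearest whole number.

The relevant probability is 475/8,252 = 0.057562.
Expected number = 3,473 × 0.057562 = 200.

200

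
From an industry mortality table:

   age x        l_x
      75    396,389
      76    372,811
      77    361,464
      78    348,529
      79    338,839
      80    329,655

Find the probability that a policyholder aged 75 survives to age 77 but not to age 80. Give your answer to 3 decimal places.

We want 2|3q75 = (l_77 − l_80)/l_75.
This is the probability of reaching 77 but not 80, conditional on being alive at 75: (l_77 − l_80) / l_75.
= (361,464 − 329,655) / 396,389 = 31,809 / 396,389 = 0.080247.

0.080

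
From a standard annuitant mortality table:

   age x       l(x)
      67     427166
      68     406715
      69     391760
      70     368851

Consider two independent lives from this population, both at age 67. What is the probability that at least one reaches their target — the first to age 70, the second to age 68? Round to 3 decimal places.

0.993

p₁ = l(70)/l(67) = 368851/427166 = 0.863484; p₂ = l(68)/l(67) = 406715/427166 = 0.952124.
P(at least one) = 1 − (1−p₁)(1−p₂) = 1 − 0.136516 × 0.047876 = 0.993464.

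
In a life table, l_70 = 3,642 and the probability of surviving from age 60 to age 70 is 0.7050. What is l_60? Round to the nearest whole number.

5166

l_60 = l_70 / p = 3,642 / 0.7050 = 5166.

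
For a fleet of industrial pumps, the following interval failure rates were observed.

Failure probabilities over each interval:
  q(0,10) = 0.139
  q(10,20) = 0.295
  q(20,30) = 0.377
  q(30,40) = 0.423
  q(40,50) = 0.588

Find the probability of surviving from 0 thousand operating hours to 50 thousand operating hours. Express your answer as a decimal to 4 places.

Chaining the interval survival probabilities: (1 − 0.139) × (1 − 0.295) × (1 − 0.377) × (1 − 0.423) × (1 − 0.588).
= 0.861 × 0.705 × 0.623 × 0.577 × 0.412 = 0.089899.

0.0899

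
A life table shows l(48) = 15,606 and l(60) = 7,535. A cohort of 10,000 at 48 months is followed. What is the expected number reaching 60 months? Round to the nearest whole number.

4828

The relevant probability is 7,535/15,606 = 0.482827.
Expected number = 10,000 × 0.482827 = 4828.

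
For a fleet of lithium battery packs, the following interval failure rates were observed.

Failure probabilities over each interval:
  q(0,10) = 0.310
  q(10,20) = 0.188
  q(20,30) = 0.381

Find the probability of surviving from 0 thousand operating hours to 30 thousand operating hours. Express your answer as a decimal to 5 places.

0.34681

P(survive 0→30) = (1 − 0.310) × (1 − 0.188) × (1 − 0.381).
= 0.690 × 0.812 × 0.619 = 0.346813.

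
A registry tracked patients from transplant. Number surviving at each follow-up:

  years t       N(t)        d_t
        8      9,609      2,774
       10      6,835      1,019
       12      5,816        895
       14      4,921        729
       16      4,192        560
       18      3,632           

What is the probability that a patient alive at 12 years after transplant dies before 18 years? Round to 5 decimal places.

0.37552

P(die before 18 | alive at 12) = 1 − N(18)/N(12) = 1 − 3,632/5,816 = (2,184)/5,816 = 0.375516.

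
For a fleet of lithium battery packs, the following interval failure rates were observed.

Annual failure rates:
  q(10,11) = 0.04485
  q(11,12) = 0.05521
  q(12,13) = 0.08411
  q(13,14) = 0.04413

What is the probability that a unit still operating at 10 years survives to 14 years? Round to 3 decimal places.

0.790

The overall survival probability is (1 − 0.04485) × (1 − 0.05521) × (1 − 0.08411) × (1 − 0.04413).
= 0.95515 × 0.94479 × 0.91589 × 0.95587 = 0.790040.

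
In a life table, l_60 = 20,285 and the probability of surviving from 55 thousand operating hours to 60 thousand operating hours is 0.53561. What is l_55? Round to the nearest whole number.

37873

l_55 = l_60 / p = 20,285 / 0.53561 = 37873.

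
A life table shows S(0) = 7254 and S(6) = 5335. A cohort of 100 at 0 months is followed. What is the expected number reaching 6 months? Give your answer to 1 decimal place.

73.5

The relevant probability is 5335/7254 = 0.735456.
Expected number = 100 × 0.735456 = 73.5.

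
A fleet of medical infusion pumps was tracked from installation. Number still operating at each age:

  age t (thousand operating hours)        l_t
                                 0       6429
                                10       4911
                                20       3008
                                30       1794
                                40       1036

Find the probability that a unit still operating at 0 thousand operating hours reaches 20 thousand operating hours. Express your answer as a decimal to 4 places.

The conditional survival probability is l_20/l_0 = 3008/6429 = 0.467880.

0.4679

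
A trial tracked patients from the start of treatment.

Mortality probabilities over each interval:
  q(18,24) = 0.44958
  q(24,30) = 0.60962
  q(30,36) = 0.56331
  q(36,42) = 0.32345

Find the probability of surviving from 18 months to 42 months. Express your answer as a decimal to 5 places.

Survival from 18 to 42 is the product of surviving each interval: (1 − 0.44958) × (1 − 0.60962) × (1 − 0.56331) × (1 − 0.32345).
= 0.55042 × 0.39038 × 0.43669 × 0.67655 = 0.063483.

0.06348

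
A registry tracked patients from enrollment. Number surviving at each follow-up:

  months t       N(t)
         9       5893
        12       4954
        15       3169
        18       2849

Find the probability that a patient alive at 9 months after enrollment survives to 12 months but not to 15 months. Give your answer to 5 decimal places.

This is the probability of reaching 12 but not 15, conditional on being alive at 9: (N(12) − N(15)) / N(9).
= (4954 − 3169) / 5893 = 1785 / 5893 = 0.302902.

0.30290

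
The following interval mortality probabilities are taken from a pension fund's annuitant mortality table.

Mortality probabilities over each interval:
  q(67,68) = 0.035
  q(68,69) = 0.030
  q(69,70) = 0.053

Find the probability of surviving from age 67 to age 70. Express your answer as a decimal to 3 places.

P(survive 67→70) = (1 − 0.035) × (1 − 0.030) × (1 − 0.053).
= 0.965 × 0.970 × 0.947 = 0.886439.

0.886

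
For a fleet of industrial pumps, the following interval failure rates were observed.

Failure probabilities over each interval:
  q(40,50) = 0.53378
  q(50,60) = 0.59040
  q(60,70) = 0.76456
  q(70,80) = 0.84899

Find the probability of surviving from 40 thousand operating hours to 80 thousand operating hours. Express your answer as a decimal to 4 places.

The overall survival probability is (1 − 0.53378) × (1 − 0.59040) × (1 − 0.76456) × (1 − 0.84899).
= 0.46622 × 0.40960 × 0.23544 × 0.15101 = 0.006789.

0.0068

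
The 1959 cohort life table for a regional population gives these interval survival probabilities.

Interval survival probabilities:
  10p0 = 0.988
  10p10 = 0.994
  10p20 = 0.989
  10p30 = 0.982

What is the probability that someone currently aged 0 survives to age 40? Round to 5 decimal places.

0.95379

40p0 = 0.988 × 0.994 × 0.989 × 0.982.
= 0.953786.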